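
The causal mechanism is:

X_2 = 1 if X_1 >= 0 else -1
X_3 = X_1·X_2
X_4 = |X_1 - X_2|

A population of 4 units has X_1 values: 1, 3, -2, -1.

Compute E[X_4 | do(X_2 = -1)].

1.75

The intervention sets X_2=-1 in all 4 units regardless of X_1. Recomputing X_4 per unit gives 2, 4, 1, 0; average 1.75.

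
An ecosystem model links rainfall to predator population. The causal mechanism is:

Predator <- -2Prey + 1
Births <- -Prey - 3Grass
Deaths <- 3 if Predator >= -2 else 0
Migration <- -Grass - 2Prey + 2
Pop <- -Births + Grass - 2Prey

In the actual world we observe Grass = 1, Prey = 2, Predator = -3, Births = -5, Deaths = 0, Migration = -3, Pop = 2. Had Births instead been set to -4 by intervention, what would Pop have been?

1

The intervention breaks the incoming arrows to Births: Births <- -Prey - 3Grass no longer applies, and Births = -4.
Pop = -Births + Grass - 2Prey  [with Births=-4, Grass=1, Prey=2]  = 1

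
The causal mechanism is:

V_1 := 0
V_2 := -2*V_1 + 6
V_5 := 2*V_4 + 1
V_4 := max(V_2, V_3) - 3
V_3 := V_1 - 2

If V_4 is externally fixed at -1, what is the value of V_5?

-1

Intervening sets V_4 = -1 and removes its equation (V_4 := max(V_2, V_3) - 3).
V_5 = 2*V_4 + 1  [with V_4=-1]  = -1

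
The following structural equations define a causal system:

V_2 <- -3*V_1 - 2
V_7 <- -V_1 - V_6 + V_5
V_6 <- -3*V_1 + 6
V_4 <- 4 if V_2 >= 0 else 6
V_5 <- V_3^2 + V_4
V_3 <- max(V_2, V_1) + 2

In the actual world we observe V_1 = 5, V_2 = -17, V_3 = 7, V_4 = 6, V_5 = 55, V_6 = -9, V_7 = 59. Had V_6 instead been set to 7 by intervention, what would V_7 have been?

Intervening sets V_6 = 7 and removes its equation (V_6 <- -3*V_1 + 6).
V_2 = -3*V_1 - 2  [with V_1=5]  = -17
V_3 = max(V_2, V_1) + 2  [with V_2=-17, V_1=5]  = 7
V_4 = 4 if V_2 >= 0 else 6  [with V_2=-17]  = 6
V_5 = V_3^2 + V_4  [with V_3=7, V_4=6]  = 55
V_7 = -V_1 - V_6 + V_5  [with V_1=5, V_6=7, V_5=55]  = 43

43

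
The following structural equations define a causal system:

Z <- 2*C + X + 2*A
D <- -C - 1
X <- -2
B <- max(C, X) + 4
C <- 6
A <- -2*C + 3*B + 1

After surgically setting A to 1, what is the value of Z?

The intervention breaks the incoming arrows to A: A <- -2*C + 3*B + 1 no longer applies, and A = 1.
Z = 2*C + X + 2*A  [with C=6, X=-2, A=1]  = 12

12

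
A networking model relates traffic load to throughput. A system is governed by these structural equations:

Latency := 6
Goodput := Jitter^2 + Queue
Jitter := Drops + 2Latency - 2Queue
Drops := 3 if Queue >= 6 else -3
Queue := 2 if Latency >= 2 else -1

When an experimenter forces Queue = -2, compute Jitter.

Under do(Queue=-2), the mechanism Queue := 2 if Latency >= 2 else -1 is discarded; Queue is fixed at -2.
Drops = 3 if Queue >= 6 else -3  [with Queue=-2]  = -3
Jitter = Drops + 2Latency - 2Queue  [with Drops=-3, Latency=6, Queue=-2]  = 13

13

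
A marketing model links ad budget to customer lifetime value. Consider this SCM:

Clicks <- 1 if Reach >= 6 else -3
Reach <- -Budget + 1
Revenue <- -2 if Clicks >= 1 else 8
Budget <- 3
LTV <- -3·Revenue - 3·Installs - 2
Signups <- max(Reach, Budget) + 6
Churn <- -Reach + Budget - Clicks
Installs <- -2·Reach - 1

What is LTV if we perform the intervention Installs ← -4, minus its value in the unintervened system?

21

do(Installs=-4) replaces the equation Installs <- -2·Reach - 1 with the constant Installs = -4.
Reach = -Budget + 1  [with Budget=3]  = -2
Clicks = 1 if Reach >= 6 else -3  [with Reach=-2]  = -3
Revenue = -2 if Clicks >= 1 else 8  [with Clicks=-3]  = 8
LTV = -3·Revenue - 3·Installs - 2  [with Revenue=8, Installs=-4]  = -14
Without intervention: Reach = -Budget + 1  [with Budget=3]  = -2; Clicks = 1 if Reach >= 6 else -3  [with Reach=-2]  = -3; Installs = -2·Reach - 1  [with Reach=-2]  = 3; Revenue = -2 if Clicks >= 1 else 8  [with Clicks=-3]  = 8; LTV = -3·Revenue - 3·Installs - 2  [with Revenue=8, Installs=3]  = -35.
Change = -14 − (-35) = 21.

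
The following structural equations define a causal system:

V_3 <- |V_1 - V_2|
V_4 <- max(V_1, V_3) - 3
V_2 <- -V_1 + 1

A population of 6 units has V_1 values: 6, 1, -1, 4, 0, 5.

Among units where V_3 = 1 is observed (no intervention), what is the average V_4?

Observing V_3=1 restricts to units where V_3's equation naturally yields 1: V_1 ∈ {1, 0}. In that subpopulation V_4 = -2, -2, mean -2.

-2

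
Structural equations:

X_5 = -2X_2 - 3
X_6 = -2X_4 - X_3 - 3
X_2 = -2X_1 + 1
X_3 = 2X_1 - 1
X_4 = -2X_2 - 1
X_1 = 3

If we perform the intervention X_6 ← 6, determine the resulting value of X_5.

7

do(X_6=6) replaces the equation X_6 = -2X_4 - X_3 - 3 with the constant X_6 = 6.
Since X_5 is not a descendant of the intervened variable, it is unaffected.
X_2 = -2X_1 + 1  [with X_1=3]  = -5
X_5 = -2X_2 - 3  [with X_2=-5]  = 7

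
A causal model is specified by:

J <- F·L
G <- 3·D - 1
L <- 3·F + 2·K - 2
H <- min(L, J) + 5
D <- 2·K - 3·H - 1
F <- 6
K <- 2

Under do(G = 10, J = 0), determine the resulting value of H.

5

Under do(G = 10, J = 0), each intervened variable's structural equation is replaced by its fixed value.
L = 3·F + 2·K - 2  [with F=6, K=2]  = 20
H = min(L, J) + 5  [with L=20, J=0]  = 5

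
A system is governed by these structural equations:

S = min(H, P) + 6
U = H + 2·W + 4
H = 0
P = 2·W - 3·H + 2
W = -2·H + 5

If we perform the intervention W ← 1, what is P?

The intervention breaks the incoming arrows to W: W = -2·H + 5 no longer applies, and W = 1.
P = 2·W - 3·H + 2  [with W=1, H=0]  = 4

4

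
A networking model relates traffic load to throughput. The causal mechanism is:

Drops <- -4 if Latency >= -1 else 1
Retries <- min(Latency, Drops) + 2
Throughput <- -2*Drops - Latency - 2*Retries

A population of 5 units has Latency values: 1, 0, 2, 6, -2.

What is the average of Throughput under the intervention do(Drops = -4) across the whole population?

10.6

Under do(Drops=-4), Drops's equation is replaced by Drops=-4 for every unit. Per-unit Throughput: 11, 12, 10, 6, 14. Mean = 10.6.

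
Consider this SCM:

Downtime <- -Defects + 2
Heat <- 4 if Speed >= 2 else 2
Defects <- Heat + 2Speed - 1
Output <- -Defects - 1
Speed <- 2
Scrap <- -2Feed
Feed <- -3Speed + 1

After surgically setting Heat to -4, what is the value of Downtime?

The intervention breaks the incoming arrows to Heat: Heat <- 4 if Speed >= 2 else 2 no longer applies, and Heat = -4.
Defects = Heat + 2Speed - 1  [with Heat=-4, Speed=2]  = -1
Downtime = -Defects + 2  [with Defects=-1]  = 3

3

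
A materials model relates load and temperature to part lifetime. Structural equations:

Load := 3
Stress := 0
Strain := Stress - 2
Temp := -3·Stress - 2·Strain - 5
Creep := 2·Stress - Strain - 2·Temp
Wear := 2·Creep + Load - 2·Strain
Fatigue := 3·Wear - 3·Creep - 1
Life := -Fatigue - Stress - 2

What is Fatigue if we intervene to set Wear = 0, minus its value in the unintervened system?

Intervening sets Wear = 0 and removes its equation (Wear := 2·Creep + Load - 2·Strain).
Strain = Stress - 2  [with Stress=0]  = -2
Temp = -3·Stress - 2·Strain - 5  [with Stress=0, Strain=-2]  = -1
Creep = 2·Stress - Strain - 2·Temp  [with Stress=0, Strain=-2, Temp=-1]  = 4
Fatigue = 3·Wear - 3·Creep - 1  [with Wear=0, Creep=4]  = -13
Without intervention: Strain = Stress - 2  [with Stress=0]  = -2; Temp = -3·Stress - 2·Strain - 5  [with Stress=0, Strain=-2]  = -1; Creep = 2·Stress - Strain - 2·Temp  [with Stress=0, Strain=-2, Temp=-1]  = 4; Wear = 2·Creep + Load - 2·Strain  [with Creep=4, Load=3, Strain=-2]  = 15; Fatigue = 3·Wear - 3·Creep - 1  [with Wear=15, Creep=4]  = 32.
Change = -13 − 32 = -45.

-45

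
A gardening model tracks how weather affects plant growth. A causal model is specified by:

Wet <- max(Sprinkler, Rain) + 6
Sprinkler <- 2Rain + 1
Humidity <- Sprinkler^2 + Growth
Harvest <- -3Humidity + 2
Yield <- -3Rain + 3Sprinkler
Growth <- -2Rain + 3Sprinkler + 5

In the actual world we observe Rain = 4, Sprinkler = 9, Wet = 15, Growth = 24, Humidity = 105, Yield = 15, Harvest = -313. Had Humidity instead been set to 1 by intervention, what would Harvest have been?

-1

Under do(Humidity=1), the mechanism Humidity <- Sprinkler^2 + Growth is discarded; Humidity is fixed at 1.
Harvest = -3Humidity + 2  [with Humidity=1]  = -1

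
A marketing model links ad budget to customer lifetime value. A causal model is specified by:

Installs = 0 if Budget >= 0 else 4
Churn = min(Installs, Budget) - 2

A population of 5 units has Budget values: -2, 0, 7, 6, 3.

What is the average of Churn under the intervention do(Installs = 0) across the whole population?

-2.4

do(Installs=0) breaks Installs's dependence on Budget. With Installs=0 fixed, Churn across the units is -4, -2, -2, -2, -2, mean -2.4.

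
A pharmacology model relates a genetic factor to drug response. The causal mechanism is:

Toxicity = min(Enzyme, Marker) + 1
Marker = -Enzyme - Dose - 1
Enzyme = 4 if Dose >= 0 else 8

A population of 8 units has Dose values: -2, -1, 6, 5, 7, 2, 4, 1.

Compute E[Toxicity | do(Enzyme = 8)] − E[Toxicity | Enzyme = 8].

do(Enzyme=8) breaks Enzyme's dependence on Dose. With Enzyme=8 fixed, Toxicity across the units is -6, -7, -14, -13, -15, -10, -12, -9, mean -10.75.
Conditioning on Enzyme=8 selects the 2 unit(s) with Dose ∈ {-2, -1}. Their Toxicity values: -6, -7. Mean = -6.5.
Difference = -10.75 − (-6.5) = -4.25.

-4.25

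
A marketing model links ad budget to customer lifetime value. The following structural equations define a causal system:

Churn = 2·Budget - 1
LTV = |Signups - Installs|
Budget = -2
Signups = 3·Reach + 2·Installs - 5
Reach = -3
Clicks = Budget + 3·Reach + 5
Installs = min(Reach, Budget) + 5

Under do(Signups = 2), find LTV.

0

Under do(Signups=2), the mechanism Signups = 3·Reach + 2·Installs - 5 is discarded; Signups is fixed at 2.
Installs = min(Reach, Budget) + 5  [with Reach=-3, Budget=-2]  = 2
LTV = |Signups - Installs|  [with Signups=2, Installs=2]  = 0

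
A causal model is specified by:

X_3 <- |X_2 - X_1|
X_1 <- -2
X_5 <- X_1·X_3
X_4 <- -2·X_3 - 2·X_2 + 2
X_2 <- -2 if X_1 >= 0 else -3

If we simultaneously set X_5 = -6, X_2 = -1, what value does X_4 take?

2

Setting X_5 = -6, X_2 = -1 by intervention discards those variables' equations.
X_3 = |X_2 - X_1|  [with X_2=-1, X_1=-2]  = 1
X_4 = -2·X_3 - 2·X_2 + 2  [with X_3=1, X_2=-1]  = 2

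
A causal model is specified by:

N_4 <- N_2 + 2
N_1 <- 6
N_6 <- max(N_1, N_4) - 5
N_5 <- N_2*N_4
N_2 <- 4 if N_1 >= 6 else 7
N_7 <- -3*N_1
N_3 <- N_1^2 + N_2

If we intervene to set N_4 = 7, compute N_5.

Intervening sets N_4 = 7 and removes its equation (N_4 <- N_2 + 2).
N_2 = 4 if N_1 >= 6 else 7  [with N_1=6]  = 4
N_5 = N_2*N_4  [with N_2=4, N_4=7]  = 28

28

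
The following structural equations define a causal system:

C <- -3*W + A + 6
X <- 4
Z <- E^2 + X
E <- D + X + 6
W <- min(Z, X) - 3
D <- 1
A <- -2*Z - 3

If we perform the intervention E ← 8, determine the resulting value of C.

The intervention breaks the incoming arrows to E: E <- D + X + 6 no longer applies, and E = 8.
Z = E^2 + X  [with E=8, X=4]  = 68
W = min(Z, X) - 3  [with Z=68, X=4]  = 1
A = -2*Z - 3  [with Z=68]  = -139
C = -3*W + A + 6  [with W=1, A=-139]  = -136

-136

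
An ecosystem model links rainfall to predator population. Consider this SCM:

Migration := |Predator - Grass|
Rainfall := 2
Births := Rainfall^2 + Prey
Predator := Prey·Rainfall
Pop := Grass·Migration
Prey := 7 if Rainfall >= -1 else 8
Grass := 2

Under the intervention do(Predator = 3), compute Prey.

Under do(Predator=3), the mechanism Predator := Prey·Rainfall is discarded; Predator is fixed at 3.
Since Prey is not a descendant of the intervened variable, it is unaffected.
Prey = 7 if Rainfall >= -1 else 8  [with Rainfall=2]  = 7

7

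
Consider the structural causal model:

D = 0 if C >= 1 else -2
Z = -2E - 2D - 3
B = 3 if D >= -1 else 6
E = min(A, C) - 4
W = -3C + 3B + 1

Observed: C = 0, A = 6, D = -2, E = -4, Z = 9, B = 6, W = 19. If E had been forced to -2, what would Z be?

5

Intervening sets E = -2 and removes its equation (E = min(A, C) - 4).
D = 0 if C >= 1 else -2  [with C=0]  = -2
Z = -2E - 2D - 3  [with E=-2, D=-2]  = 5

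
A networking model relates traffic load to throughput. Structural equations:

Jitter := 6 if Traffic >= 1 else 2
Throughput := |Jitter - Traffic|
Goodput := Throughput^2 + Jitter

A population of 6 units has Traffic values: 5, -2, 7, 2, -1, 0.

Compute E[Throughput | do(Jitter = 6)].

4.5

The intervention sets Jitter=6 in all 6 units regardless of Traffic. Recomputing Throughput per unit gives 1, 8, 1, 4, 7, 6; average 4.5.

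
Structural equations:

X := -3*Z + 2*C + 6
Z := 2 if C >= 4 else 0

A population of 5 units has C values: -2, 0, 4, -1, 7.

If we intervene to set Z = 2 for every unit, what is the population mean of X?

3.2

The intervention sets Z=2 in all 5 units regardless of C. Recomputing X per unit gives -4, 0, 8, -2, 14; average 3.2.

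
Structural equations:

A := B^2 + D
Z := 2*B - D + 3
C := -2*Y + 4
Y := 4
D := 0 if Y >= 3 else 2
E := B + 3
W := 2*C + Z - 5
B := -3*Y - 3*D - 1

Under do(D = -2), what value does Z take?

-9

Under do(D=-2), the mechanism D := 0 if Y >= 3 else 2 is discarded; D is fixed at -2.
B = -3*Y - 3*D - 1  [with Y=4, D=-2]  = -7
Z = 2*B - D + 3  [with B=-7, D=-2]  = -9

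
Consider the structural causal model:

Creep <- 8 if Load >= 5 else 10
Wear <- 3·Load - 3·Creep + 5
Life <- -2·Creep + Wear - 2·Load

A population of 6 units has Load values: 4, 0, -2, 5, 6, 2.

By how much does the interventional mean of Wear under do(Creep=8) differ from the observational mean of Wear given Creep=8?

Under do(Creep=8), Creep's equation is replaced by Creep=8 for every unit. Per-unit Wear: -7, -19, -25, -4, -1, -13. Mean = -11.5.
Observing Creep=8 restricts to units where Creep's equation naturally yields 8: Load ∈ {5, 6}. In that subpopulation Wear = -4, -1, mean -2.5.
Difference = -11.5 − (-2.5) = -9.

-9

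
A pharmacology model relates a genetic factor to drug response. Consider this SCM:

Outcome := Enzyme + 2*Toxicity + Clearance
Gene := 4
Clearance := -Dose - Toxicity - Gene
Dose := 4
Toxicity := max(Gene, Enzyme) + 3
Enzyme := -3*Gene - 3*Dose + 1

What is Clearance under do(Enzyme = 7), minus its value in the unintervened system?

do(Enzyme=7) replaces the equation Enzyme := -3*Gene - 3*Dose + 1 with the constant Enzyme = 7.
Toxicity = max(Gene, Enzyme) + 3  [with Gene=4, Enzyme=7]  = 10
Clearance = -Dose - Toxicity - Gene  [with Dose=4, Toxicity=10, Gene=4]  = -18
Without intervention: Enzyme = -3*Gene - 3*Dose + 1  [with Gene=4, Dose=4]  = -23; Toxicity = max(Gene, Enzyme) + 3  [with Gene=4, Enzyme=-23]  = 7; Clearance = -Dose - Toxicity - Gene  [with Dose=4, Toxicity=7, Gene=4]  = -15.
Change = -18 − (-15) = -3.

-3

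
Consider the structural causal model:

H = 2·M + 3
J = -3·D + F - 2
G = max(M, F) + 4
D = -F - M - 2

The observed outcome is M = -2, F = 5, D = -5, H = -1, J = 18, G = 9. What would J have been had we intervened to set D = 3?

do(D=3) replaces the equation D = -F - M - 2 with the constant D = 3.
J = -3·D + F - 2  [with D=3, F=5]  = -6

-6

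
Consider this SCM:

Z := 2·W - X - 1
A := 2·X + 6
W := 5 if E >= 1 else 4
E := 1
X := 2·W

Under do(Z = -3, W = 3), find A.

The joint intervention fixes Z = -3, W = 3, removing each variable's own equation.
X = 2·W  [with W=3]  = 6
A = 2·X + 6  [with X=6]  = 18

18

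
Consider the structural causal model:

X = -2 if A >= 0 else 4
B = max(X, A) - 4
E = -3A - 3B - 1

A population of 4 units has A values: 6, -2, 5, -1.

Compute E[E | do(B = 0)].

Under do(B=0), B's equation is replaced by B=0 for every unit. Per-unit E: -19, 5, -16, 2. Mean = -7.

-7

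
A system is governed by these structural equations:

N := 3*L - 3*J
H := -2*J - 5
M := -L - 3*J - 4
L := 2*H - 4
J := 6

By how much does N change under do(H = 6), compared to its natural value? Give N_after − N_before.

Under do(H=6), the mechanism H := -2*J - 5 is discarded; H is fixed at 6.
L = 2*H - 4  [with H=6]  = 8
N = 3*L - 3*J  [with L=8, J=6]  = 6
Without intervention: H = -2*J - 5  [with J=6]  = -17; L = 2*H - 4  [with H=-17]  = -38; N = 3*L - 3*J  [with L=-38, J=6]  = -132.
Change = 6 − (-132) = 138.

138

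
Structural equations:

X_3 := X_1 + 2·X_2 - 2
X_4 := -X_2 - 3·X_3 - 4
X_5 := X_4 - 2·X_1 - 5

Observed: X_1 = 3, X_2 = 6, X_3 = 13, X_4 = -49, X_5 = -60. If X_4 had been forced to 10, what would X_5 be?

-1

Intervening sets X_4 = 10 and removes its equation (X_4 := -X_2 - 3·X_3 - 4).
X_5 = X_4 - 2·X_1 - 5  [with X_4=10, X_1=3]  = -1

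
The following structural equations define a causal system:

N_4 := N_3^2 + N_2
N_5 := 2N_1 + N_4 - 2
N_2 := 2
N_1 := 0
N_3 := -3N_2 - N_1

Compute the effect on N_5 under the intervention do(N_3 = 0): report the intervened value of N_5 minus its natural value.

-36

do(N_3=0) replaces the equation N_3 := -3N_2 - N_1 with the constant N_3 = 0.
N_4 = N_3^2 + N_2  [with N_3=0, N_2=2]  = 2
N_5 = 2N_1 + N_4 - 2  [with N_1=0, N_4=2]  = 0
Without intervention: N_3 = -3N_2 - N_1  [with N_2=2, N_1=0]  = -6; N_4 = N_3^2 + N_2  [with N_3=-6, N_2=2]  = 38; N_5 = 2N_1 + N_4 - 2  [with N_1=0, N_4=38]  = 36.
Change = 0 − 36 = -36.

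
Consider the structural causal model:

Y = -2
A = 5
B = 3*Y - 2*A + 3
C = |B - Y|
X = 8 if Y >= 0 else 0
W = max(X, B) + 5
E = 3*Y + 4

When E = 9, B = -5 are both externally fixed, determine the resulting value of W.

Setting E = 9, B = -5 by intervention discards those variables' equations.
X = 8 if Y >= 0 else 0  [with Y=-2]  = 0
W = max(X, B) + 5  [with X=0, B=-5]  = 5

5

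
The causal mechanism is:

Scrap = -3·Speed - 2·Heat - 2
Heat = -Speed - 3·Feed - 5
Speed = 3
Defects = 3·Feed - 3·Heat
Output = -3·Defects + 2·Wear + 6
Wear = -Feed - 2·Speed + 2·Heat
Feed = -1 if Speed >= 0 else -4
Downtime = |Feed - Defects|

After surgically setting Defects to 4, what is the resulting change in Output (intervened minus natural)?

24

Under do(Defects=4), the mechanism Defects = 3·Feed - 3·Heat is discarded; Defects is fixed at 4.
Feed = -1 if Speed >= 0 else -4  [with Speed=3]  = -1
Heat = -Speed - 3·Feed - 5  [with Speed=3, Feed=-1]  = -5
Wear = -Feed - 2·Speed + 2·Heat  [with Feed=-1, Speed=3, Heat=-5]  = -15
Output = -3·Defects + 2·Wear + 6  [with Defects=4, Wear=-15]  = -36
Without intervention: Feed = -1 if Speed >= 0 else -4  [with Speed=3]  = -1; Heat = -Speed - 3·Feed - 5  [with Speed=3, Feed=-1]  = -5; Wear = -Feed - 2·Speed + 2·Heat  [with Feed=-1, Speed=3, Heat=-5]  = -15; Defects = 3·Feed - 3·Heat  [with Feed=-1, Heat=-5]  = 12; Output = -3·Defects + 2·Wear + 6  [with Defects=12, Wear=-15]  = -60.
Change = -36 − (-60) = 24.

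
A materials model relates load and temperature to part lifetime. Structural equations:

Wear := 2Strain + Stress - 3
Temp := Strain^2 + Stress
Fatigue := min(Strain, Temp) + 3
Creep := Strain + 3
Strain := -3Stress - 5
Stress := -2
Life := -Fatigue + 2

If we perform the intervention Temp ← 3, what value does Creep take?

The intervention breaks the incoming arrows to Temp: Temp := Strain^2 + Stress no longer applies, and Temp = 3.
Creep is not downstream of the intervention, so its value is determined by the original equations.
Strain = -3Stress - 5  [with Stress=-2]  = 1
Creep = Strain + 3  [with Strain=1]  = 4

4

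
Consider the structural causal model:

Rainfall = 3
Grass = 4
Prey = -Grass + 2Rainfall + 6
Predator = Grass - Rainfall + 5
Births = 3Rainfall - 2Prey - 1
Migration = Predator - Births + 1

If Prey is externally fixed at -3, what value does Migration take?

The intervention breaks the incoming arrows to Prey: Prey = -Grass + 2Rainfall + 6 no longer applies, and Prey = -3.
Predator = Grass - Rainfall + 5  [with Grass=4, Rainfall=3]  = 6
Births = 3Rainfall - 2Prey - 1  [with Rainfall=3, Prey=-3]  = 14
Migration = Predator - Births + 1  [with Predator=6, Births=14]  = -7

-7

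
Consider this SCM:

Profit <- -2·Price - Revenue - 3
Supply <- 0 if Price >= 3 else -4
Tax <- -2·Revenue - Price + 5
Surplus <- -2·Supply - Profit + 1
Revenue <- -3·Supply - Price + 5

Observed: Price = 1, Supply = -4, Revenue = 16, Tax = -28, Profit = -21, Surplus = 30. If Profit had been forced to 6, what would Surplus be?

The intervention breaks the incoming arrows to Profit: Profit <- -2·Price - Revenue - 3 no longer applies, and Profit = 6.
Supply = 0 if Price >= 3 else -4  [with Price=1]  = -4
Surplus = -2·Supply - Profit + 1  [with Supply=-4, Profit=6]  = 3

3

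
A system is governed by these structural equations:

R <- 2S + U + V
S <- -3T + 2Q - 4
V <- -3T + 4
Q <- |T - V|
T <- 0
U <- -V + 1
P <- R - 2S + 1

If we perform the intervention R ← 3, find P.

-4

Intervening sets R = 3 and removes its equation (R <- 2S + U + V).
V = -3T + 4  [with T=0]  = 4
Q = |T - V|  [with T=0, V=4]  = 4
S = -3T + 2Q - 4  [with T=0, Q=4]  = 4
P = R - 2S + 1  [with R=3, S=4]  = -4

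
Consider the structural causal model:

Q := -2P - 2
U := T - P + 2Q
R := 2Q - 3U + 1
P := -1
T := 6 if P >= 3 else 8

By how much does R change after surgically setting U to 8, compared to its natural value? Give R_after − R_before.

3

Intervening sets U = 8 and removes its equation (U := T - P + 2Q).
Q = -2P - 2  [with P=-1]  = 0
R = 2Q - 3U + 1  [with Q=0, U=8]  = -23
Without intervention: Q = -2P - 2  [with P=-1]  = 0; T = 6 if P >= 3 else 8  [with P=-1]  = 8; U = T - P + 2Q  [with T=8, P=-1, Q=0]  = 9; R = 2Q - 3U + 1  [with Q=0, U=9]  = -26.
Change = -23 − (-26) = 3.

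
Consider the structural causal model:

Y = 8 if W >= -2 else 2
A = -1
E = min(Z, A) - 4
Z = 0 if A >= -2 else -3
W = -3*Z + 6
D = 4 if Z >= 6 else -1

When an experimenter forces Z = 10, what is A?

Under do(Z=10), the mechanism Z = 0 if A >= -2 else -3 is discarded; Z is fixed at 10.
A is not downstream of the intervention, so its value is determined by the original equations.

-1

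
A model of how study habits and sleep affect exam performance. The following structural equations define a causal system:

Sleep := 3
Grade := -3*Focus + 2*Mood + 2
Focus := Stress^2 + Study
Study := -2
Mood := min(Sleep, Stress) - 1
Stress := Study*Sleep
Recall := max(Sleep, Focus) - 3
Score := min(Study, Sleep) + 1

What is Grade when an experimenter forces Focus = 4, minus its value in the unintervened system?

do(Focus=4) replaces the equation Focus := Stress^2 + Study with the constant Focus = 4.
Stress = Study*Sleep  [with Study=-2, Sleep=3]  = -6
Mood = min(Sleep, Stress) - 1  [with Sleep=3, Stress=-6]  = -7
Grade = -3*Focus + 2*Mood + 2  [with Focus=4, Mood=-7]  = -24
Without intervention: Stress = Study*Sleep  [with Study=-2, Sleep=3]  = -6; Focus = Stress^2 + Study  [with Stress=-6, Study=-2]  = 34; Mood = min(Sleep, Stress) - 1  [with Sleep=3, Stress=-6]  = -7; Grade = -3*Focus + 2*Mood + 2  [with Focus=34, Mood=-7]  = -114.
Change = -24 − (-114) = 90.

90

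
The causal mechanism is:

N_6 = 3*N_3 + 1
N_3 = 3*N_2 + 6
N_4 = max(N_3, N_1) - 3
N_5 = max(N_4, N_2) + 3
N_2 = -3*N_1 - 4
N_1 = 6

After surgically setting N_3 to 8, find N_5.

do(N_3=8) replaces the equation N_3 = 3*N_2 + 6 with the constant N_3 = 8.
N_2 = -3*N_1 - 4  [with N_1=6]  = -22
N_4 = max(N_3, N_1) - 3  [with N_3=8, N_1=6]  = 5
N_5 = max(N_4, N_2) + 3  [with N_4=5, N_2=-22]  = 8

8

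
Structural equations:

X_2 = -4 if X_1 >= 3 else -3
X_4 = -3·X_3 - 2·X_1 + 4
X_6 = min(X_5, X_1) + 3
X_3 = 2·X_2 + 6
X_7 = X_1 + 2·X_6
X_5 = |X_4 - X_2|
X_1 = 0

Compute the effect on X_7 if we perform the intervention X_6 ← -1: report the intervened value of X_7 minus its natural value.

Intervening sets X_6 = -1 and removes its equation (X_6 = min(X_5, X_1) + 3).
X_7 = X_1 + 2·X_6  [with X_1=0, X_6=-1]  = -2
Without intervention: X_2 = -4 if X_1 >= 3 else -3  [with X_1=0]  = -3; X_3 = 2·X_2 + 6  [with X_2=-3]  = 0; X_4 = -3·X_3 - 2·X_1 + 4  [with X_3=0, X_1=0]  = 4; X_5 = |X_4 - X_2|  [with X_4=4, X_2=-3]  = 7; X_6 = min(X_5, X_1) + 3  [with X_5=7, X_1=0]  = 3; X_7 = X_1 + 2·X_6  [with X_1=0, X_6=3]  = 6.
Change = -2 − 6 = -8.

-8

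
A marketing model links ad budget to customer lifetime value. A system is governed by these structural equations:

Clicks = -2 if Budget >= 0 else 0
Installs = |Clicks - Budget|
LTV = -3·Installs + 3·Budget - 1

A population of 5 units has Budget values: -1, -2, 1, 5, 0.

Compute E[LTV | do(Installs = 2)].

-5.2

Under do(Installs=2), Installs's equation is replaced by Installs=2 for every unit. Per-unit LTV: -10, -13, -4, 8, -7. Mean = -5.2.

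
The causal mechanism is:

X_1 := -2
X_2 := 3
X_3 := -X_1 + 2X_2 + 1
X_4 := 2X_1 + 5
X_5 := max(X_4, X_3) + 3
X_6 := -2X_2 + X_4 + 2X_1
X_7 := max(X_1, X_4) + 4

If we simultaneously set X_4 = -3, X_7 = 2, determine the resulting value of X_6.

-13

The joint intervention fixes X_4 = -3, X_7 = 2, removing each variable's own equation.
X_6 = -2X_2 + X_4 + 2X_1  [with X_2=3, X_4=-3, X_1=-2]  = -13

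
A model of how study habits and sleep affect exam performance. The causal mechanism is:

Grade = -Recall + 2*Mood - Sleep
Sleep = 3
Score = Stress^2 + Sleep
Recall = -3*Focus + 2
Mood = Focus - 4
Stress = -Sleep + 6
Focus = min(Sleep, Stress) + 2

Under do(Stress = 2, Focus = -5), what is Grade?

Under do(Stress = 2, Focus = -5), each intervened variable's structural equation is replaced by its fixed value.
Mood = Focus - 4  [with Focus=-5]  = -9
Recall = -3*Focus + 2  [with Focus=-5]  = 17
Grade = -Recall + 2*Mood - Sleep  [with Recall=17, Mood=-9, Sleep=3]  = -38

-38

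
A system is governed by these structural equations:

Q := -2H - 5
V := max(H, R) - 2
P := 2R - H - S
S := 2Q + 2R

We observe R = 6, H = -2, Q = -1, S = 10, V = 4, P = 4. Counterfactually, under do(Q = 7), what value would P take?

-12

The intervention breaks the incoming arrows to Q: Q := -2H - 5 no longer applies, and Q = 7.
S = 2Q + 2R  [with Q=7, R=6]  = 26
P = 2R - H - S  [with R=6, H=-2, S=26]  = -12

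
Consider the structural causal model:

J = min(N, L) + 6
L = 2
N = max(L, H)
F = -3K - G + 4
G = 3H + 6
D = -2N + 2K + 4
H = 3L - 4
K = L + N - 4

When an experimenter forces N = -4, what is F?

10

The intervention breaks the incoming arrows to N: N = max(L, H) no longer applies, and N = -4.
H = 3L - 4  [with L=2]  = 2
K = L + N - 4  [with L=2, N=-4]  = -6
G = 3H + 6  [with H=2]  = 12
F = -3K - G + 4  [with K=-6, G=12]  = 10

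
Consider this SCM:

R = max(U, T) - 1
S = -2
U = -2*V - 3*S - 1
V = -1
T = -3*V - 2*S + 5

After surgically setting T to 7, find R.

6

Intervening sets T = 7 and removes its equation (T = -3*V - 2*S + 5).
U = -2*V - 3*S - 1  [with V=-1, S=-2]  = 7
R = max(U, T) - 1  [with U=7, T=7]  = 6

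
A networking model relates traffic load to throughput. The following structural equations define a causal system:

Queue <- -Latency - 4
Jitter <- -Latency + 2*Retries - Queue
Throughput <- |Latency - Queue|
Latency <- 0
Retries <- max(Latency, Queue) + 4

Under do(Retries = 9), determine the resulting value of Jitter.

The intervention breaks the incoming arrows to Retries: Retries <- max(Latency, Queue) + 4 no longer applies, and Retries = 9.
Queue = -Latency - 4  [with Latency=0]  = -4
Jitter = -Latency + 2*Retries - Queue  [with Latency=0, Retries=9, Queue=-4]  = 22

22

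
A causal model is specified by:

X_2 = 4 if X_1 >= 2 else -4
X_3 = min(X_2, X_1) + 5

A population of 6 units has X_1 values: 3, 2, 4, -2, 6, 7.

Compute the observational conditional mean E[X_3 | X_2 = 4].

Observing X_2=4 restricts to units where X_2's equation naturally yields 4: X_1 ∈ {3, 2, 4, 6, 7}. In that subpopulation X_3 = 8, 7, 9, 9, 9, mean 8.4.

8.4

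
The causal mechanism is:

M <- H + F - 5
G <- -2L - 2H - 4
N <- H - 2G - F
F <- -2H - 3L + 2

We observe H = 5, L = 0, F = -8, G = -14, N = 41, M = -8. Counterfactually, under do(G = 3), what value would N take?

Intervening sets G = 3 and removes its equation (G <- -2L - 2H - 4).
F = -2H - 3L + 2  [with H=5, L=0]  = -8
N = H - 2G - F  [with H=5, G=3, F=-8]  = 7

7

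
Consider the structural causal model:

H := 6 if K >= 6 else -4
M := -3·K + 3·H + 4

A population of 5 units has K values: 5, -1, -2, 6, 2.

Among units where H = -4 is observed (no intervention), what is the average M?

-11

E[M|H=-4] averages over only the 4 units with H=-4 (K = 5, -1, -2, 2): M = -23, -5, -2, -14, mean -11.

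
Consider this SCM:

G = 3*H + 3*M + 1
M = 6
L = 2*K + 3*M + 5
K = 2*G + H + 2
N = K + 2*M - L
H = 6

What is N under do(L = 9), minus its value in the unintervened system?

The intervention breaks the incoming arrows to L: L = 2*K + 3*M + 5 no longer applies, and L = 9.
G = 3*H + 3*M + 1  [with H=6, M=6]  = 37
K = 2*G + H + 2  [with G=37, H=6]  = 82
N = K + 2*M - L  [with K=82, M=6, L=9]  = 85
Without intervention: G = 3*H + 3*M + 1  [with H=6, M=6]  = 37; K = 2*G + H + 2  [with G=37, H=6]  = 82; L = 2*K + 3*M + 5  [with K=82, M=6]  = 187; N = K + 2*M - L  [with K=82, M=6, L=187]  = -93.
Change = 85 − (-93) = 178.

178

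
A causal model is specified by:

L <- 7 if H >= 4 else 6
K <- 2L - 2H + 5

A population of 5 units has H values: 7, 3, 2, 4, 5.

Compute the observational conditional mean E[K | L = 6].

Observing L=6 restricts to units where L's equation naturally yields 6: H ∈ {3, 2}. In that subpopulation K = 11, 13, mean 12.

12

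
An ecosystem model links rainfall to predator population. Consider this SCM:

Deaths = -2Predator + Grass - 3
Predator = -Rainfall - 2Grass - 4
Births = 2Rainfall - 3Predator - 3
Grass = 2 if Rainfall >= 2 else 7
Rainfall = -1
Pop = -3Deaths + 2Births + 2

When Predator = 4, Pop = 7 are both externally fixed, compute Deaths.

-4

The joint intervention fixes Predator = 4, Pop = 7, removing each variable's own equation.
Grass = 2 if Rainfall >= 2 else 7  [with Rainfall=-1]  = 7
Deaths = -2Predator + Grass - 3  [with Predator=4, Grass=7]  = -4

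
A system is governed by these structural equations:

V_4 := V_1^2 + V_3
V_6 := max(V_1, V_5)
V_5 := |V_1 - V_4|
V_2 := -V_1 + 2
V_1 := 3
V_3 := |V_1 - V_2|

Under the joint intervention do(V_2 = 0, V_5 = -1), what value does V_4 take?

12

The joint intervention fixes V_2 = 0, V_5 = -1, removing each variable's own equation.
V_3 = |V_1 - V_2|  [with V_1=3, V_2=0]  = 3
V_4 = V_1^2 + V_3  [with V_1=3, V_3=3]  = 12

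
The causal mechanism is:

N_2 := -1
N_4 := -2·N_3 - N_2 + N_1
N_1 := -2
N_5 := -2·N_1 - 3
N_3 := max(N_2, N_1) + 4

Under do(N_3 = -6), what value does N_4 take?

11

The intervention breaks the incoming arrows to N_3: N_3 := max(N_2, N_1) + 4 no longer applies, and N_3 = -6.
N_4 = -2·N_3 - N_2 + N_1  [with N_3=-6, N_2=-1, N_1=-2]  = 11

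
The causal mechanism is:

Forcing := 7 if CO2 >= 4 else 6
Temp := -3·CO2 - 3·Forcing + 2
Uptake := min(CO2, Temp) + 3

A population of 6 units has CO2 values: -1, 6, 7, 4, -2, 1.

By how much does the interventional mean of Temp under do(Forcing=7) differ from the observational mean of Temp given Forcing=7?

9.5

do(Forcing=7) breaks Forcing's dependence on CO2. With Forcing=7 fixed, Temp across the units is -16, -37, -40, -31, -13, -22, mean -26.5.
Conditioning on Forcing=7 selects the 3 unit(s) with CO2 ∈ {6, 7, 4}. Their Temp values: -37, -40, -31. Mean = -36.
Difference = -26.5 − (-36) = 9.5.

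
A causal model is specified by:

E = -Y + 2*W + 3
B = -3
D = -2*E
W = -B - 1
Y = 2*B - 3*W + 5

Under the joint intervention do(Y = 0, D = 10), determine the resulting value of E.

7

The joint intervention fixes Y = 0, D = 10, removing each variable's own equation.
W = -B - 1  [with B=-3]  = 2
E = -Y + 2*W + 3  [with Y=0, W=2]  = 7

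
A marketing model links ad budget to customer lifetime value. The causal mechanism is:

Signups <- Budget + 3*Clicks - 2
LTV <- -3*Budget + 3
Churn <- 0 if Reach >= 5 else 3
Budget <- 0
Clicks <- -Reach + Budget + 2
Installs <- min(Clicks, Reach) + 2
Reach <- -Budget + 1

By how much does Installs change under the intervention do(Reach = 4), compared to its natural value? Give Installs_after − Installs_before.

-3

Under do(Reach=4), the mechanism Reach <- -Budget + 1 is discarded; Reach is fixed at 4.
Clicks = -Reach + Budget + 2  [with Reach=4, Budget=0]  = -2
Installs = min(Clicks, Reach) + 2  [with Clicks=-2, Reach=4]  = 0
Without intervention: Reach = -Budget + 1  [with Budget=0]  = 1; Clicks = -Reach + Budget + 2  [with Reach=1, Budget=0]  = 1; Installs = min(Clicks, Reach) + 2  [with Clicks=1, Reach=1]  = 3.
Change = 0 − 3 = -3.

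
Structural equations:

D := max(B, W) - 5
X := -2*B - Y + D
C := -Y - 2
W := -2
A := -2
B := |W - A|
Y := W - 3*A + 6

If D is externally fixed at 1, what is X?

Intervening sets D = 1 and removes its equation (D := max(B, W) - 5).
B = |W - A|  [with W=-2, A=-2]  = 0
Y = W - 3*A + 6  [with W=-2, A=-2]  = 10
X = -2*B - Y + D  [with B=0, Y=10, D=1]  = -9

-9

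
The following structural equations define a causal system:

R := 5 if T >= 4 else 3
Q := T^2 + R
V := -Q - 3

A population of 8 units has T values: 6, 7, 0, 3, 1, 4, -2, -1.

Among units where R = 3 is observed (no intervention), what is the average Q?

Conditioning on R=3 selects the 5 unit(s) with T ∈ {0, 3, 1, -2, -1}. Their Q values: 3, 12, 4, 7, 4. Mean = 6.

6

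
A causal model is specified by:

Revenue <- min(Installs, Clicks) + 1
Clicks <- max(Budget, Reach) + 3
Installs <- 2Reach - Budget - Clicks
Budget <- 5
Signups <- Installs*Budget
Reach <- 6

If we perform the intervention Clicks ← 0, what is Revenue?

The intervention breaks the incoming arrows to Clicks: Clicks <- max(Budget, Reach) + 3 no longer applies, and Clicks = 0.
Installs = 2Reach - Budget - Clicks  [with Reach=6, Budget=5, Clicks=0]  = 7
Revenue = min(Installs, Clicks) + 1  [with Installs=7, Clicks=0]  = 1

1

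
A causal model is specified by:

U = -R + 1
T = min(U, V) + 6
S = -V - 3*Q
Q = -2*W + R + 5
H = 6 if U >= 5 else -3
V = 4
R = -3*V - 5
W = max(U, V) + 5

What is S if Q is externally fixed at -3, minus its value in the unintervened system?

-165

The intervention breaks the incoming arrows to Q: Q = -2*W + R + 5 no longer applies, and Q = -3.
S = -V - 3*Q  [with V=4, Q=-3]  = 5
Without intervention: R = -3*V - 5  [with V=4]  = -17; U = -R + 1  [with R=-17]  = 18; W = max(U, V) + 5  [with U=18, V=4]  = 23; Q = -2*W + R + 5  [with W=23, R=-17]  = -58; S = -V - 3*Q  [with V=4, Q=-58]  = 170.
Change = 5 − 170 = -165.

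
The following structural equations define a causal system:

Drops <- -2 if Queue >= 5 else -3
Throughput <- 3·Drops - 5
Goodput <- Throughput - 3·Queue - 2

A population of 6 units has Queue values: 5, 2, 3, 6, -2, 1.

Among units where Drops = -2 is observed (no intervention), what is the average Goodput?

-29.5

Conditioning on Drops=-2 selects the 2 unit(s) with Queue ∈ {5, 6}. Their Goodput values: -28, -31. Mean = -29.5.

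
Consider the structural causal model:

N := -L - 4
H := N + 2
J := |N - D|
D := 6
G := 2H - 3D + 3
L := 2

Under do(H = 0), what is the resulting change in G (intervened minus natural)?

8

Under do(H=0), the mechanism H := N + 2 is discarded; H is fixed at 0.
G = 2H - 3D + 3  [with H=0, D=6]  = -15
Without intervention: N = -L - 4  [with L=2]  = -6; H = N + 2  [with N=-6]  = -4; G = 2H - 3D + 3  [with H=-4, D=6]  = -23.
Change = -15 − (-23) = 8.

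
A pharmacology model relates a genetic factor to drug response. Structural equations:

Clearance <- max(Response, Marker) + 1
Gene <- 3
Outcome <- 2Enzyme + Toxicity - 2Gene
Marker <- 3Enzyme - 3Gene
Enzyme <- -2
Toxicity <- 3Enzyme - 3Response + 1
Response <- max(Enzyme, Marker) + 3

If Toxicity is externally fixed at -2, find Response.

1

The intervention breaks the incoming arrows to Toxicity: Toxicity <- 3Enzyme - 3Response + 1 no longer applies, and Toxicity = -2.
Since Response is not a descendant of the intervened variable, it is unaffected.
Marker = 3Enzyme - 3Gene  [with Enzyme=-2, Gene=3]  = -15
Response = max(Enzyme, Marker) + 3  [with Enzyme=-2, Marker=-15]  = 1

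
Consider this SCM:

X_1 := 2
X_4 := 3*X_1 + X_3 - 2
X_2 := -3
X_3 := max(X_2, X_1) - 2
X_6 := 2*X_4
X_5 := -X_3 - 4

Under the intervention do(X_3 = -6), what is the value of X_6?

-4

The intervention breaks the incoming arrows to X_3: X_3 := max(X_2, X_1) - 2 no longer applies, and X_3 = -6.
X_4 = 3*X_1 + X_3 - 2  [with X_1=2, X_3=-6]  = -2
X_6 = 2*X_4  [with X_4=-2]  = -4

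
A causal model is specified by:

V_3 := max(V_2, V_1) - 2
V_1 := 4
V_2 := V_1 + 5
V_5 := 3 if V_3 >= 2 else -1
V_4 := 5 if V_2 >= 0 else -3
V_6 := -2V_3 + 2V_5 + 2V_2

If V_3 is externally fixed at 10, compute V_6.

4

The intervention breaks the incoming arrows to V_3: V_3 := max(V_2, V_1) - 2 no longer applies, and V_3 = 10.
V_2 = V_1 + 5  [with V_1=4]  = 9
V_5 = 3 if V_3 >= 2 else -1  [with V_3=10]  = 3
V_6 = -2V_3 + 2V_5 + 2V_2  [with V_3=10, V_5=3, V_2=9]  = 4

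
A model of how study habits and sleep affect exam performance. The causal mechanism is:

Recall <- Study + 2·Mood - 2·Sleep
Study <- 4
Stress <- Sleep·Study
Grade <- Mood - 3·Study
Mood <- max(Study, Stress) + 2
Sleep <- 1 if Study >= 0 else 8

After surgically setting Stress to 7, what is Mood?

The intervention breaks the incoming arrows to Stress: Stress <- Sleep·Study no longer applies, and Stress = 7.
Mood = max(Study, Stress) + 2  [with Study=4, Stress=7]  = 9

9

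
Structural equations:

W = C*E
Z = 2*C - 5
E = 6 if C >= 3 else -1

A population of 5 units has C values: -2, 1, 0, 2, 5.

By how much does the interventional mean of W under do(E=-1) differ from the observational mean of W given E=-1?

-0.95

Every unit gets E=-1 under the intervention. W values become 2, -1, 0, -2, -5; E[W|do(E=-1)] = -1.2.
E[W|E=-1] averages over only the 4 units with E=-1 (C = -2, 1, 0, 2): W = 2, -1, 0, -2, mean -0.25.
Difference = -1.2 − (-0.25) = -0.95.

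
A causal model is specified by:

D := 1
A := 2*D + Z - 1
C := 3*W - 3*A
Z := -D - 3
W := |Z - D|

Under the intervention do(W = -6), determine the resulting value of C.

-9

Intervening sets W = -6 and removes its equation (W := |Z - D|).
Z = -D - 3  [with D=1]  = -4
A = 2*D + Z - 1  [with D=1, Z=-4]  = -3
C = 3*W - 3*A  [with W=-6, A=-3]  = -9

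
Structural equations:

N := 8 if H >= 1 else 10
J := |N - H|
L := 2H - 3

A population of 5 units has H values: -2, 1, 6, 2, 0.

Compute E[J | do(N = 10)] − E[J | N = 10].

Every unit gets N=10 under the intervention. J values become 12, 9, 4, 8, 10; E[J|do(N=10)] = 8.6.
Observing N=10 restricts to units where N's equation naturally yields 10: H ∈ {-2, 0}. In that subpopulation J = 12, 10, mean 11.
Difference = 8.6 − 11 = -2.4.

-2.4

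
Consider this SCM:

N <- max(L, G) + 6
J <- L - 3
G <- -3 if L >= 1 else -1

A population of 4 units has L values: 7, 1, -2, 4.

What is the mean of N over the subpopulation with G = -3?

Conditioning on G=-3 selects the 3 unit(s) with L ∈ {7, 1, 4}. Their N values: 13, 7, 10. Mean = 10.

10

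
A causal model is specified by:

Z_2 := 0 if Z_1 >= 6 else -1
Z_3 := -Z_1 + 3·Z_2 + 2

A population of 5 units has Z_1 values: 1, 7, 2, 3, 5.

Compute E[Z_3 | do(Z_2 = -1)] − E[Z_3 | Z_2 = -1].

-0.85

Every unit gets Z_2=-1 under the intervention. Z_3 values become -2, -8, -3, -4, -6; E[Z_3|do(Z_2=-1)] = -4.6.
Conditioning on Z_2=-1 selects the 4 unit(s) with Z_1 ∈ {1, 2, 3, 5}. Their Z_3 values: -2, -3, -4, -6. Mean = -3.75.
Difference = -4.6 − (-3.75) = -0.85.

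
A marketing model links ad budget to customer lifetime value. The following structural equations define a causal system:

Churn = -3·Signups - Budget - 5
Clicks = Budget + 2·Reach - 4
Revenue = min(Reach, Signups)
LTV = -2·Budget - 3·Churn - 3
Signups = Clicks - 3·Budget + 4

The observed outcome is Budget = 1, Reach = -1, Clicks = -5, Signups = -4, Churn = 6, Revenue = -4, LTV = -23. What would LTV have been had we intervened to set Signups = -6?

The intervention breaks the incoming arrows to Signups: Signups = Clicks - 3·Budget + 4 no longer applies, and Signups = -6.
Churn = -3·Signups - Budget - 5  [with Signups=-6, Budget=1]  = 12
LTV = -2·Budget - 3·Churn - 3  [with Budget=1, Churn=12]  = -41

-41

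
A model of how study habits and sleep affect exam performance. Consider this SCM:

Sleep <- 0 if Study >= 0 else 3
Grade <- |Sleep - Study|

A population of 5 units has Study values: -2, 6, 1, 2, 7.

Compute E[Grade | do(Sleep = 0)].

The intervention sets Sleep=0 in all 5 units regardless of Study. Recomputing Grade per unit gives 2, 6, 1, 2, 7; average 3.6.

3.6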